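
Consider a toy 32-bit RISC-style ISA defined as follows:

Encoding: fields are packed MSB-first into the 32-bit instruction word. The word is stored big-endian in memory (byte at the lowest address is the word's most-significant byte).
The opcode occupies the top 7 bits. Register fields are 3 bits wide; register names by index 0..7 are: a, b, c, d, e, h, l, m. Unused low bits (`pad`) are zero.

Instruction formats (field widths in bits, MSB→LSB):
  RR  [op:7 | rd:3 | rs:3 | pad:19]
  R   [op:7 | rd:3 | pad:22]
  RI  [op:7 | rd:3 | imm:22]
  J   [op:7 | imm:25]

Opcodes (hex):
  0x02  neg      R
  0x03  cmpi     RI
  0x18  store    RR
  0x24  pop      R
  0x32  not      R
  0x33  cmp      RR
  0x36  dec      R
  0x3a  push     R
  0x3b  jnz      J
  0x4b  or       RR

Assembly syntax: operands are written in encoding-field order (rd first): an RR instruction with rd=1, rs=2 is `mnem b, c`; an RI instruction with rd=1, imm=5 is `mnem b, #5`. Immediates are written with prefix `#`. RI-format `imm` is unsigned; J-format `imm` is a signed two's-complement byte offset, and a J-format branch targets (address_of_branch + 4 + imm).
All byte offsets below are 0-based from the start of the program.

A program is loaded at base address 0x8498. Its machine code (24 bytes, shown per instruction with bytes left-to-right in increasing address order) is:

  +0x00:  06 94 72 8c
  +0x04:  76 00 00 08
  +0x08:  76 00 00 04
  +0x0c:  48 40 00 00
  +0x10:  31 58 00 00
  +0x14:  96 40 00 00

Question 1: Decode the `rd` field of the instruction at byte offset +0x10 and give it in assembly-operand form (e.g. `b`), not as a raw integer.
off 0x10: read 31 58 00 00 as big → 0x31580000
  top 7b → 0x18 → store [RR]
  rd@[24:22]=0x5 ⇒ h
  rs@[21:19]=0x3 ⇒ d

h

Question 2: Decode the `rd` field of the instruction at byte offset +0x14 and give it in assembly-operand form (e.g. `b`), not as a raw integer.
b

[14] 96 40 00 00 → 0x96400000
  opcode bits[31:25]=0x4b: or/RR
  [24:22] rd=1 = b
  [21:19] rs=0 = a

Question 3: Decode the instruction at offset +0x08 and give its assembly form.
jnz #4

@+08  big-endian(76 00 00 04) = 0x76000004
  opcode bits[31:25]=0x3b: jnz/J
  imm: (w>>0)&0x1ffffff=0x4 → #4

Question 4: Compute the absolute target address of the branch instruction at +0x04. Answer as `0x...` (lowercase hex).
@+04  big-endian(76 00 00 08) = 0x76000008
  top 7b → 0x3b → jnz [J]
  imm@[24:0]=0x8 ⇒ #8
  target = base 0x8498 + off 0x04 + 4 + imm 8 = 0x84a8

0x84a8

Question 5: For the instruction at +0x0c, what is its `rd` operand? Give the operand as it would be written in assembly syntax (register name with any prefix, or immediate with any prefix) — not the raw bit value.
off 0x0c: read 48 40 00 00 as big → 0x48400000
  top 7b → 0x24 → pop [R]
  [24:22] rd=1 = b

b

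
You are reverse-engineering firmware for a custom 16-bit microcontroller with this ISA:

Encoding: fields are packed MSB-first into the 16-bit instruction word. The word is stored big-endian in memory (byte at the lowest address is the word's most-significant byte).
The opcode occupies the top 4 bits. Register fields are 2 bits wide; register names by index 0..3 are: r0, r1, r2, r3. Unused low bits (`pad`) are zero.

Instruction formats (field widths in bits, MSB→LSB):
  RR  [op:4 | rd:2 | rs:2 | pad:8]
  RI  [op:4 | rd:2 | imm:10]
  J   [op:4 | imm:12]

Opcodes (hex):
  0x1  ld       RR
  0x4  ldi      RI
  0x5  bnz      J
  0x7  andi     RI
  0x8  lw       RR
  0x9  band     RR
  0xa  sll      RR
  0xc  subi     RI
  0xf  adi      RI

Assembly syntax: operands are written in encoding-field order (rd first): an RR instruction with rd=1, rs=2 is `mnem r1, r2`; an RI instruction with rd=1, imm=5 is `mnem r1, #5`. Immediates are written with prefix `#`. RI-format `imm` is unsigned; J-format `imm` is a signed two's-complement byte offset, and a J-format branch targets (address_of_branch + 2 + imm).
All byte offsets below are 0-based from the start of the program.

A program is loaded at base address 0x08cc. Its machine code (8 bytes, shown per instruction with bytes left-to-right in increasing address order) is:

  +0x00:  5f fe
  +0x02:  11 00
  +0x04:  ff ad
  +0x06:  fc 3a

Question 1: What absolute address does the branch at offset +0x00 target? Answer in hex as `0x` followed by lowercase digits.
0x08cc

off 0x00: read 5f fe as big → 0x5ffe
  opcode bits[15:12]=0x5: bnz/J
  [11:0] imm=4094 (s12→-2) = #-2
  target = base 0x08cc + off 0x00 + 2 + imm -2 = 0x08cc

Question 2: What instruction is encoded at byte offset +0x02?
ld r0, r1

+0x02: 11 00 ⇒ word 0x1100 (big)
  top 4b → 0x1 → ld [RR]
  rd@[11:10]=0x0 ⇒ r0
  rs@[9:8]=0x1 ⇒ r1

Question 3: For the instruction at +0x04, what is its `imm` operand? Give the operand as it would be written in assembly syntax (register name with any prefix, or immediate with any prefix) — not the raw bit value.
+0x04: ff ad ⇒ word 0xffad (big)
  op=0xffad>>12=0xf ⇒ adi (RI)
  rd@[11:10]=0x3 ⇒ r3
  imm@[9:0]=0x3ad ⇒ #941

#941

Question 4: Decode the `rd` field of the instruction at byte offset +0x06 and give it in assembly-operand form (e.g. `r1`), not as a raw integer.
off 0x06: read fc 3a as big → 0xfc3a
  top 4b → 0xf → adi [RI]
  rd: (w>>10)&0x3=0x3 → r3
  imm: (w>>0)&0x3ff=0x3a → #58

r3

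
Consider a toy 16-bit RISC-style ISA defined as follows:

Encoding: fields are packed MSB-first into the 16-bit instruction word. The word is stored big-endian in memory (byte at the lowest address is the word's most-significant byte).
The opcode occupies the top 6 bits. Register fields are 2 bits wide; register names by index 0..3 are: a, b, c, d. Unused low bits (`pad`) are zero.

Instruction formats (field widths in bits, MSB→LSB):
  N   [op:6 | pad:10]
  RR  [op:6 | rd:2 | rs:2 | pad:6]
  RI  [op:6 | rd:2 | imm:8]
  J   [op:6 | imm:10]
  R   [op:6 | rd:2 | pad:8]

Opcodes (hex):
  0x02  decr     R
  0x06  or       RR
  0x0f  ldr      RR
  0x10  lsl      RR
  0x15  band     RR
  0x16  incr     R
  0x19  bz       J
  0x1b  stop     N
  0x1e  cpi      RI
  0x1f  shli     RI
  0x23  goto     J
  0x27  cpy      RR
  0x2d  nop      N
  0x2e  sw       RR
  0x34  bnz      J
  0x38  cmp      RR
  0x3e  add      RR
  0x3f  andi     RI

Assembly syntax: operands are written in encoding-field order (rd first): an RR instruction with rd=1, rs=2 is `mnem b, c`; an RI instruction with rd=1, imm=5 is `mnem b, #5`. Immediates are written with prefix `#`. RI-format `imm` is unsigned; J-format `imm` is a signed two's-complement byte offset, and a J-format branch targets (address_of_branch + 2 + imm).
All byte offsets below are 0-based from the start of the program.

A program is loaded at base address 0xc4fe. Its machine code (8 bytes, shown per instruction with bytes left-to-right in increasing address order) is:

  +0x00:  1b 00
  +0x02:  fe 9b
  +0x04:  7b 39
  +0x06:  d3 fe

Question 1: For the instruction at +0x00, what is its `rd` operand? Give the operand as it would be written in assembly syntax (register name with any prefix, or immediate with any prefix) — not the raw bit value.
d

@+00  big-endian(1b 00) = 0x1b00
  opcode bits[15:10]=0x6: or/RR
  rd@[9:8]=0x3 ⇒ d
  rs@[7:6]=0x0 ⇒ a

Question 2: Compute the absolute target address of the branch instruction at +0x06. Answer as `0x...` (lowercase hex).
[06] d3 fe → 0xd3fe
  top 6b → 0x34 → bnz [J]
  imm: (w>>0)&0x3ff=0x3fe (s10→-2) → #-2
  target = base 0xc4fe + off 0x06 + 2 + imm -2 = 0xc504

0xc504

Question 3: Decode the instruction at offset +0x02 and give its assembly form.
andi c, #155

@+02  big-endian(fe 9b) = 0xfe9b
  opcode bits[15:10]=0x3f: andi/RI
  [9:8] rd=2 = c
  [7:0] imm=155 = #155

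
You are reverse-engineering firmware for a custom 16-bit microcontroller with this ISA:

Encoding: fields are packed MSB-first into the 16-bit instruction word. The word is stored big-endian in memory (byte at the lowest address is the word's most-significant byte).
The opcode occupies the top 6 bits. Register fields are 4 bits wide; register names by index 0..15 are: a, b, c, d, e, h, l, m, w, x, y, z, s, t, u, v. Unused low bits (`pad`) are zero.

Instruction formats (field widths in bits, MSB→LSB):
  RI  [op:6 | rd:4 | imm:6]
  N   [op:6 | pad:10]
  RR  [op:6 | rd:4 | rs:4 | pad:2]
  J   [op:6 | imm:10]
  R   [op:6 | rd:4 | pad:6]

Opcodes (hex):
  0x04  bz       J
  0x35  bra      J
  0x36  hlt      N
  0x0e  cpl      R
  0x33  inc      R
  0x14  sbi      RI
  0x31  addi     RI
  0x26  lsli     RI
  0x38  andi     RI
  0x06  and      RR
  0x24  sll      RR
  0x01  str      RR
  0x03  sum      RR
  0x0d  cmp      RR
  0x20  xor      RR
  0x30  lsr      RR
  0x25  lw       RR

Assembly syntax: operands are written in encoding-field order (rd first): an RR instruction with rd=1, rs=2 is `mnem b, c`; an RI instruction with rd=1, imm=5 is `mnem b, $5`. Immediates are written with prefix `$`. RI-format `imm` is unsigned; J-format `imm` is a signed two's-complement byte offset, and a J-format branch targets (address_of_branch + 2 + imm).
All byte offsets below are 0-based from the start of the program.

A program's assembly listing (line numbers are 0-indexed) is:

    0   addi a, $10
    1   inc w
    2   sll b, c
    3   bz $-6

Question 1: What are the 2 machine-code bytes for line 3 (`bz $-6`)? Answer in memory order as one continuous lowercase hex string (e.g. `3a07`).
13fa

3. bz fields op=0x4:6|imm=-6:10 → word 13fah → 13 fa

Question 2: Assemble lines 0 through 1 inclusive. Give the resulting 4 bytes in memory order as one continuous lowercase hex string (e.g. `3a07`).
0. addi fields op=0x31:6|rd=0:4|imm=10:6 → word c40ah → c4 0a
1. inc fields op=0x33:6|rd=8:4|pad=0:6 → word ce00h → ce 00

c40ace00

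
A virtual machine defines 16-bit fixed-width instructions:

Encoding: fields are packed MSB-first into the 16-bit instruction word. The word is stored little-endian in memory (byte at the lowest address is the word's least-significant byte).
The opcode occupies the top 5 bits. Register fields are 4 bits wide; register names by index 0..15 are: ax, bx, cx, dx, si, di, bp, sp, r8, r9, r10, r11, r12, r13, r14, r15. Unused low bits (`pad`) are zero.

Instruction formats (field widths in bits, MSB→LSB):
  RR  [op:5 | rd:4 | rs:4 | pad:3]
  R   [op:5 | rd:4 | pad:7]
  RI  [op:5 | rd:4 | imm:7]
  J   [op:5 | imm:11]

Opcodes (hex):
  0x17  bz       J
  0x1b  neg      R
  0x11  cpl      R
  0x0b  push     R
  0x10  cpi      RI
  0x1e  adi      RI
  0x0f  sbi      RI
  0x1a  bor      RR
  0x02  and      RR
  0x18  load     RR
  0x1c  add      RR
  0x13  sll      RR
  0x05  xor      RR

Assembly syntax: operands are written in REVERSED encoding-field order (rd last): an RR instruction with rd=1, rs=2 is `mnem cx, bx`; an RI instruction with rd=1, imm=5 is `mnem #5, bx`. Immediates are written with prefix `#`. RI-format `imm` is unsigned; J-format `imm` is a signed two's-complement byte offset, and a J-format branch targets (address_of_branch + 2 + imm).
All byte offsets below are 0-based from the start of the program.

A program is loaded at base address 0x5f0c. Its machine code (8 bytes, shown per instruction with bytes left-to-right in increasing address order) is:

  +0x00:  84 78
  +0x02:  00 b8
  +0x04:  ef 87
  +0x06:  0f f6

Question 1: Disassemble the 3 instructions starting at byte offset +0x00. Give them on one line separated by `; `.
sbi #4, bx; bz #0; cpi #111, r15

+0x00: 84 78 ⇒ word 0x7884 (little)
  opcode bits[15:11]=0xf: sbi/RI
  rd: (w>>7)&0xf=0x1 → bx
  imm: (w>>0)&0x7f=0x4 → #4
+0x02: 00 b8 ⇒ word 0xb800 (little)
  opcode bits[15:11]=0x17: bz/J
  imm: (w>>0)&0x7ff=0x0 → #0
+0x04: ef 87 ⇒ word 0x87ef (little)
  opcode bits[15:11]=0x10: cpi/RI
  rd: (w>>7)&0xf=0xf → r15
  imm: (w>>0)&0x7f=0x6f → #111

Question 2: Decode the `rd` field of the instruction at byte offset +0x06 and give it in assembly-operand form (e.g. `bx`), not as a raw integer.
+0x06: 0f f6 ⇒ word 0xf60f (little)
  opcode bits[15:11]=0x1e: adi/RI
  rd@[10:7]=0xc ⇒ r12
  imm@[6:0]=0xf ⇒ #15

r12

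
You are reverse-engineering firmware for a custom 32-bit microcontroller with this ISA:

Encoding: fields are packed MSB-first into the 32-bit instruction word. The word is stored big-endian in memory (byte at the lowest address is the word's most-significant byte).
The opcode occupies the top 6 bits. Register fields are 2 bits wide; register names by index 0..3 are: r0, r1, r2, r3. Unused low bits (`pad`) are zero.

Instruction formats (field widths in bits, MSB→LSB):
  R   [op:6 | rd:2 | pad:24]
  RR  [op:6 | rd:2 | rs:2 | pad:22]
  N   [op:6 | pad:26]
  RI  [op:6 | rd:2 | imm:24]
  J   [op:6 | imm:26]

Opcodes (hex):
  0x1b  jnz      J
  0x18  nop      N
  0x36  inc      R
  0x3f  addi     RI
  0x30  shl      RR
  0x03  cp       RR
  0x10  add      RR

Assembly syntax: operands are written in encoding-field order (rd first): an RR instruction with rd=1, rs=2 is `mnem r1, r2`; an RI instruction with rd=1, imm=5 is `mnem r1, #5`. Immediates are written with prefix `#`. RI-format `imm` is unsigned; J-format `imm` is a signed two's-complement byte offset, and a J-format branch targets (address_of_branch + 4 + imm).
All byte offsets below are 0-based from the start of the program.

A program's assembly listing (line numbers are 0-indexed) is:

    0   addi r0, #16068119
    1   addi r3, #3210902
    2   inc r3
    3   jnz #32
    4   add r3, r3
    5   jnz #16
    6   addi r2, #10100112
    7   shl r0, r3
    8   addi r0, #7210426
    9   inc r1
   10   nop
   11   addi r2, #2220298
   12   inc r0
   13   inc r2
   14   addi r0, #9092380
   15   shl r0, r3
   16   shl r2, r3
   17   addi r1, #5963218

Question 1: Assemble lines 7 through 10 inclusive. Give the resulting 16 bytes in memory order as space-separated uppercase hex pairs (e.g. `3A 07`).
C0 C0 00 00 FC 6E 05 BA D9 00 00 00 60 00 00 00

7. shl fields op=0x30:6|rd=0:2|rs=3:2|pad=0:22 → word c0c00000h → c0 c0 00 00
8. addi fields op=0x3f:6|rd=0:2|imm=7210426:24 → word fc6e05bah → fc 6e 05 ba
9. inc fields op=0x36:6|rd=1:2|pad=0:24 → word d9000000h → d9 00 00 00
10. nop fields op=0x18:6|pad=0:26 → word 60000000h → 60 00 00 00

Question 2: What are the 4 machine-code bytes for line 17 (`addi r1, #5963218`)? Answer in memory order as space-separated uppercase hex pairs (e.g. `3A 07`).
L17: addi op=0x3f:6|rd=1:2|imm=5963218:24 ⇒ 0xfd5afdd2 ⇒ big fd 5a fd d2

FD 5A FD D2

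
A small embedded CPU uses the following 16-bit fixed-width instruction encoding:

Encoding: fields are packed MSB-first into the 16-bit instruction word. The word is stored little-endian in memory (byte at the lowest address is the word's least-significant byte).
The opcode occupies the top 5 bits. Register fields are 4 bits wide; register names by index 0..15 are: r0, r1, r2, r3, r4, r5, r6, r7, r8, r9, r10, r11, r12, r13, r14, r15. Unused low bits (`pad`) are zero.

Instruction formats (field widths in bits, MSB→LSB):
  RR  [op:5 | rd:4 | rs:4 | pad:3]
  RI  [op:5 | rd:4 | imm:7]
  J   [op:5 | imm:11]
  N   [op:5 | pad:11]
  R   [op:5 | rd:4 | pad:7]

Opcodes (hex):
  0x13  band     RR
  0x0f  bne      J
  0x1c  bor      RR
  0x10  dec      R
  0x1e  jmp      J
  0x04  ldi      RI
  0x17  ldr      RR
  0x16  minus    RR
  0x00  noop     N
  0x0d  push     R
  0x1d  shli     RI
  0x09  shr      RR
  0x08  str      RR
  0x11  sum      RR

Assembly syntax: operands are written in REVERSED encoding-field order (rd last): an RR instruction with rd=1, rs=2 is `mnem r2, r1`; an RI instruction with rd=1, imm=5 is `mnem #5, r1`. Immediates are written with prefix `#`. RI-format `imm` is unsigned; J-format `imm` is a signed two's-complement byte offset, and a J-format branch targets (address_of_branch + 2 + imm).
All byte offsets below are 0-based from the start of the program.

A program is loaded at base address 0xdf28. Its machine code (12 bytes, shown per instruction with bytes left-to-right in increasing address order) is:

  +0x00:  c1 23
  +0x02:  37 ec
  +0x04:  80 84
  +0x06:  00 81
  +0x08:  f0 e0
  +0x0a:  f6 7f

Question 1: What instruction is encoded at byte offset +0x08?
bor r14, r1

@+08  little-endian(f0 e0) = 0xe0f0
  top 5b → 0x1c → bor [RR]
  rd: (w>>7)&0xf=0x1 → r1
  rs: (w>>3)&0xf=0xe → r14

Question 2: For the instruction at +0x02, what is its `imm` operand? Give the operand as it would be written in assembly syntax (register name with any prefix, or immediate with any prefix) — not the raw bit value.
+0x02: 37 ec ⇒ word 0xec37 (little)
  opcode bits[15:11]=0x1d: shli/RI
  rd@[10:7]=0x8 ⇒ r8
  imm@[6:0]=0x37 ⇒ #55

#55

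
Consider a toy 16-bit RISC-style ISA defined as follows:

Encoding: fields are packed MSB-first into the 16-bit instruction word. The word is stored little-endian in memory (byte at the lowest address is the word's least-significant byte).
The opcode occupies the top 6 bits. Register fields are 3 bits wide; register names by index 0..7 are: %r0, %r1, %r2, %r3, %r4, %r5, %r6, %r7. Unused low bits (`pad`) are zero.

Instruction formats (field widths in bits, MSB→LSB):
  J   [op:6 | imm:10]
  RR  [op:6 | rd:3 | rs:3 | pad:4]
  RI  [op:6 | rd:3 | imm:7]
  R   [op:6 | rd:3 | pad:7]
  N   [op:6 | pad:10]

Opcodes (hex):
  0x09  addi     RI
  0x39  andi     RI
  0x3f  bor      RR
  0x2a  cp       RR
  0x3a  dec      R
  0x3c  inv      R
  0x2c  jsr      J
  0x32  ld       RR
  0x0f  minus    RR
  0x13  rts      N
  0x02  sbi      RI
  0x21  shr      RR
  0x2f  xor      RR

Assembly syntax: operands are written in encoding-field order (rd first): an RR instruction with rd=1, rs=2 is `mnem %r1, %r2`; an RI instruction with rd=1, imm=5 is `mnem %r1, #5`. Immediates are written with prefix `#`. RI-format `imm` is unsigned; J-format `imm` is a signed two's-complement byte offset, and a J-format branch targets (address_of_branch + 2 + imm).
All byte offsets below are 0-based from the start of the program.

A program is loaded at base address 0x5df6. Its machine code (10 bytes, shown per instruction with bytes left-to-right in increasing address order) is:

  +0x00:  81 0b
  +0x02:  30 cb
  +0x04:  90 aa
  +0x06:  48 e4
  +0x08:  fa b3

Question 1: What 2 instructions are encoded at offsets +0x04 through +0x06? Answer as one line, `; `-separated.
cp %r5, %r1; andi %r0, #72

off 0x04: read 90 aa as little → 0xaa90
  op=0xaa90>>10=0x2a ⇒ cp (RR)
  rd: (w>>7)&0x7=0x5 → %r5
  rs: (w>>4)&0x7=0x1 → %r1
off 0x06: read 48 e4 as little → 0xe448
  op=0xe448>>10=0x39 ⇒ andi (RI)
  rd: (w>>7)&0x7=0x0 → %r0
  imm: (w>>0)&0x7f=0x48 → #72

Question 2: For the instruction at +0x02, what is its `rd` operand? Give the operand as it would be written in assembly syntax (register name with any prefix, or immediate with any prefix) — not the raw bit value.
+0x02: 30 cb ⇒ word 0xcb30 (little)
  op=0xcb30>>10=0x32 ⇒ ld (RR)
  rd: (w>>7)&0x7=0x6 → %r6
  rs: (w>>4)&0x7=0x3 → %r3

%r6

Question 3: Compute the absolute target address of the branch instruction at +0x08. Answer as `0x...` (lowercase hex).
0x5dfa

@+08  little-endian(fa b3) = 0xb3fa
  opcode bits[15:10]=0x2c: jsr/J
  imm@[9:0]=0x3fa (s10→-6) ⇒ #-6
  target = base 0x5df6 + off 0x08 + 2 + imm -6 = 0x5dfa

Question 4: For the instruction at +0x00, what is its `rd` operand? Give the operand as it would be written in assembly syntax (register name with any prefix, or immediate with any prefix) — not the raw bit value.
+0x00: 81 0b ⇒ word 0x0b81 (little)
  op=0x0b81>>10=0x2 ⇒ sbi (RI)
  rd: (w>>7)&0x7=0x7 → %r7
  imm: (w>>0)&0x7f=0x1 → #1

%r7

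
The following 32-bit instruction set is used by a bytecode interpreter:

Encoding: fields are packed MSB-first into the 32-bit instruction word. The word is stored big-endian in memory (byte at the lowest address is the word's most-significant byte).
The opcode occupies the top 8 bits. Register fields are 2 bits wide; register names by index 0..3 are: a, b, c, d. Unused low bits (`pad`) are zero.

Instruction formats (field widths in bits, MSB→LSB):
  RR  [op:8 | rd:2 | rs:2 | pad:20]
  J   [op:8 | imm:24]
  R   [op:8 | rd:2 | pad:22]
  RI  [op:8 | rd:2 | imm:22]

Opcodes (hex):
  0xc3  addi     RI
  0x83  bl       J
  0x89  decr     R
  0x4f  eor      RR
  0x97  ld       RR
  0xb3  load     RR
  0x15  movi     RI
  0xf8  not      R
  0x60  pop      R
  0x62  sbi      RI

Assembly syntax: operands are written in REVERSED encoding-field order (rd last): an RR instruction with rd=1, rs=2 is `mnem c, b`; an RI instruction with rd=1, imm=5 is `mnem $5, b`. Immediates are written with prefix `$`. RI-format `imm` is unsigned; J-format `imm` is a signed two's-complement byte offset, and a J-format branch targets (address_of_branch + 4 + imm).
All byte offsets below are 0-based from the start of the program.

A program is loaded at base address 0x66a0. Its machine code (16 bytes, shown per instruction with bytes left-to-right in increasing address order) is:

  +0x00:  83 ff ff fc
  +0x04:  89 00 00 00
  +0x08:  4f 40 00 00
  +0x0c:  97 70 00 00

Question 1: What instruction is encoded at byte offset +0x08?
[08] 4f 40 00 00 → 0x4f400000
  top 8b → 0x4f → eor [RR]
  rd@[23:22]=0x1 ⇒ b
  rs@[21:20]=0x0 ⇒ a

eor a, b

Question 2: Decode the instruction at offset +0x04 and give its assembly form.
[04] 89 00 00 00 → 0x89000000
  opcode bits[31:24]=0x89: decr/R
  rd@[23:22]=0x0 ⇒ a

decr a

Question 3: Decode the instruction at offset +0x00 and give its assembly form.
bl $-4

off 0x00: read 83 ff ff fc as big → 0x83fffffc
  opcode bits[31:24]=0x83: bl/J
  imm: (w>>0)&0xffffff=0xfffffc (s24→-4) → $-4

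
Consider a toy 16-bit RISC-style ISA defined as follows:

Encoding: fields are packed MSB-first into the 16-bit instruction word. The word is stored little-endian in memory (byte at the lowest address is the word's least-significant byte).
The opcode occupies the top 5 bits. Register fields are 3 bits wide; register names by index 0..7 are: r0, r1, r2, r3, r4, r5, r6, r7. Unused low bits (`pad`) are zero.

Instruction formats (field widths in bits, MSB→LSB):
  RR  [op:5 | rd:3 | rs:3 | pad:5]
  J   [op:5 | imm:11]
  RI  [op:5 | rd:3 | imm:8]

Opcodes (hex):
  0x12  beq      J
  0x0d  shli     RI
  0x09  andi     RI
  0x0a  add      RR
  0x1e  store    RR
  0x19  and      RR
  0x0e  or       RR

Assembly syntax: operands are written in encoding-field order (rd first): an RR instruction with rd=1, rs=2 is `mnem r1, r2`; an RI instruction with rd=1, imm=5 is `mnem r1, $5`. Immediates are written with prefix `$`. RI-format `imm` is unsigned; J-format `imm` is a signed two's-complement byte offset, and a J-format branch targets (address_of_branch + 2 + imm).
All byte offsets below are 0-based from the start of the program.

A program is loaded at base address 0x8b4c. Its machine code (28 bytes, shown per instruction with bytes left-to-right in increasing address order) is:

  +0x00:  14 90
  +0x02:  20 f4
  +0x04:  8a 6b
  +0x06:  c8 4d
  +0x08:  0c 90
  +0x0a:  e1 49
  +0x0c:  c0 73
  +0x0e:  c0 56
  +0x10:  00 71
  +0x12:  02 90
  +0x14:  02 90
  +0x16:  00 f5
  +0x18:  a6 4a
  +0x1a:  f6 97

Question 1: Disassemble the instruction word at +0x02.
store r4, r1

[02] 20 f4 → 0xf420
  opcode bits[15:11]=0x1e: store/RR
  rd@[10:8]=0x4 ⇒ r4
  rs@[7:5]=0x1 ⇒ r1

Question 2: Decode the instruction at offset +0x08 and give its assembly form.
beq $12

[08] 0c 90 → 0x900c
  op=0x900c>>11=0x12 ⇒ beq (J)
  imm: (w>>0)&0x7ff=0xc → $12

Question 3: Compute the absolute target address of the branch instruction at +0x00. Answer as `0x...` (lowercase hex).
0x8b62

@+00  little-endian(14 90) = 0x9014
  op=0x9014>>11=0x12 ⇒ beq (J)
  imm@[10:0]=0x14 ⇒ $20
  target = base 0x8b4c + off 0x00 + 2 + imm 20 = 0x8b62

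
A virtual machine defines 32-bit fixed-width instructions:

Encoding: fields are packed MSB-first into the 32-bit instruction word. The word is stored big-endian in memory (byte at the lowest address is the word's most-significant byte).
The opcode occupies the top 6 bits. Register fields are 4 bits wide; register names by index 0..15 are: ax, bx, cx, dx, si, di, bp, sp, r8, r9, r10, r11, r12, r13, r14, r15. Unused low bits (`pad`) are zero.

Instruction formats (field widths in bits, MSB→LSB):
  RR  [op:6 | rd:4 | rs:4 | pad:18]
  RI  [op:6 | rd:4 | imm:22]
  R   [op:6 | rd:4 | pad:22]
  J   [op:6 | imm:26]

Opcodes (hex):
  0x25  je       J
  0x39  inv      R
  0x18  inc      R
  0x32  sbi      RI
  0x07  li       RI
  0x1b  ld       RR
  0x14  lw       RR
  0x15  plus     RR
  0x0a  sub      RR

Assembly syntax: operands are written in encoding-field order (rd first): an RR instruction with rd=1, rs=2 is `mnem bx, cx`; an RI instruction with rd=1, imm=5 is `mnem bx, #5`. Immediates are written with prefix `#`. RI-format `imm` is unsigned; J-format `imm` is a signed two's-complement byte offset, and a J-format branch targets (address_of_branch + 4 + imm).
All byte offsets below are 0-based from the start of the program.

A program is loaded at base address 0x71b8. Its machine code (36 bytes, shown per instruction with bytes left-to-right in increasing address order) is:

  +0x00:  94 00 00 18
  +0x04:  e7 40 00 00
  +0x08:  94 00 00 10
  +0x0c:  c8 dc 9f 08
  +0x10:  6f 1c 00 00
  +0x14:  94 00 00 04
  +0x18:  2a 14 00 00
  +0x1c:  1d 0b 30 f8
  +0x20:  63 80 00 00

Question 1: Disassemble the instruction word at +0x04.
inv r13

[04] e7 40 00 00 → 0xe7400000
  opcode bits[31:26]=0x39: inv/R
  rd@[25:22]=0xd ⇒ r13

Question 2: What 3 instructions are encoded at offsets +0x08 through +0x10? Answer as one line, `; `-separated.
je #16; sbi dx, #1875720; ld r12, sp

off 0x08: read 94 00 00 10 as big → 0x94000010
  top 6b → 0x25 → je [J]
  [25:0] imm=16 = #16
off 0x0c: read c8 dc 9f 08 as big → 0xc8dc9f08
  top 6b → 0x32 → sbi [RI]
  [25:22] rd=3 = dx
  [21:0] imm=1875720 = #1875720
off 0x10: read 6f 1c 00 00 as big → 0x6f1c0000
  top 6b → 0x1b → ld [RR]
  [25:22] rd=12 = r12
  [21:18] rs=7 = sp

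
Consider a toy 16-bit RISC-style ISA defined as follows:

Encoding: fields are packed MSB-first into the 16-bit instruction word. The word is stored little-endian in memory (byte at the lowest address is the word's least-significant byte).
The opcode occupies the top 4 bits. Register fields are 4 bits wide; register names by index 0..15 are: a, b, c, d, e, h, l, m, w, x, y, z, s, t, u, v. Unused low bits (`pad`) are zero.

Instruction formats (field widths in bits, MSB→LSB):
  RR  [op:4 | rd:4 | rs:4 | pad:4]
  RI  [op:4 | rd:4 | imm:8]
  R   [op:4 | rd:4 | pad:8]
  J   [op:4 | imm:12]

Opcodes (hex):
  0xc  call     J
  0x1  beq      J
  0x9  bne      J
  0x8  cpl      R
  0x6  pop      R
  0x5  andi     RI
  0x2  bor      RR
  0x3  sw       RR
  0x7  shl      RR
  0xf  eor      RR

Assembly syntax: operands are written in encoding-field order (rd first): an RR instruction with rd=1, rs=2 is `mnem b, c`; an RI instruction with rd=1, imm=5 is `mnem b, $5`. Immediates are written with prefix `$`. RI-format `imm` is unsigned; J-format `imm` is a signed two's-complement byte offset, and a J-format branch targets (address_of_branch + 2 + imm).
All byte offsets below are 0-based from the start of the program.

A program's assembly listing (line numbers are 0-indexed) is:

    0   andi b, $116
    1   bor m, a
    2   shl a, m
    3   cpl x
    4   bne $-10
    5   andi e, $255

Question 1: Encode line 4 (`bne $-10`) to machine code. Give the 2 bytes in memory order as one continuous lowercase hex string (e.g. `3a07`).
f69f

4. bne fields op=0x9:4|imm=-10:12 → word 9ff6h → f6 9f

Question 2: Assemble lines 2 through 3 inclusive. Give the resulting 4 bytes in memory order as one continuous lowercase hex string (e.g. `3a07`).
70700089

L2: shl op=0x7:4|rd=0:4|rs=7:4|pad=0:4 ⇒ 0x7070 ⇒ little 70 70
L3: cpl op=0x8:4|rd=9:4|pad=0:8 ⇒ 0x8900 ⇒ little 00 89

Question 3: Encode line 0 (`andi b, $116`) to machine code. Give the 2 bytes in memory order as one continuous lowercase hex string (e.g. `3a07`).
7451

line 0 (andi): pack op=0x5:4|rd=1:4|imm=116:8 = 0x5174; little→ 74 51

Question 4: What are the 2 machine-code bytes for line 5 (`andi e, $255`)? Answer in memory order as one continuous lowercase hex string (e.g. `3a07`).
line 5 (andi): pack op=0x5:4|rd=4:4|imm=255:8 = 0x54ff; little→ ff 54

ff54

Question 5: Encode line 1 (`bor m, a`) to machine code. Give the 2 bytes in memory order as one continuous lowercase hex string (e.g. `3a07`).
line 1 (bor): pack op=0x2:4|rd=7:4|rs=0:4|pad=0:4 = 0x2700; little→ 00 27

0027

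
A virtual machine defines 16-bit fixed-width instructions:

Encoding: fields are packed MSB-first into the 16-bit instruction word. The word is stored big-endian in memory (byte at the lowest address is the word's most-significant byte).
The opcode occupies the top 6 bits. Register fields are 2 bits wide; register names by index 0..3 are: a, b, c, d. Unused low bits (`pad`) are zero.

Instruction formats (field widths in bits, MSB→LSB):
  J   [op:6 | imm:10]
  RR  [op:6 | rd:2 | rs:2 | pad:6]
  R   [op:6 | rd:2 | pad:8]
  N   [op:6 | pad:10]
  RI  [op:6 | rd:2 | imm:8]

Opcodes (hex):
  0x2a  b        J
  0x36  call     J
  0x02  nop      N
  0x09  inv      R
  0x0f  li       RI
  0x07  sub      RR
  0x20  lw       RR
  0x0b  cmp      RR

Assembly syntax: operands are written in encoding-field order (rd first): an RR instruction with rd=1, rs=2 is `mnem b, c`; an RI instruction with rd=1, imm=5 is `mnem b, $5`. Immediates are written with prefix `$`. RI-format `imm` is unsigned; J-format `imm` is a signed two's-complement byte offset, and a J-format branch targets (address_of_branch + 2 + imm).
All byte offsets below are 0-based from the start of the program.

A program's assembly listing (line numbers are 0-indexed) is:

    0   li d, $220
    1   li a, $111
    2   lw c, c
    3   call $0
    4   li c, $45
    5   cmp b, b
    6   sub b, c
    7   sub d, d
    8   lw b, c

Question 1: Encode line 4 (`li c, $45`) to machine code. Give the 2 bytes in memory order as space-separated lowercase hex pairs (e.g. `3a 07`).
4. li fields op=0xf:6|rd=2:2|imm=45:8 → word 3e2dh → 3e 2d

3e 2d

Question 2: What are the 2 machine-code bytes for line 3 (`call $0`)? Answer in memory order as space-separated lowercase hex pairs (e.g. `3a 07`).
d8 00

line 3 (call): pack op=0x36:6|imm=0:10 = 0xd800; big→ d8 00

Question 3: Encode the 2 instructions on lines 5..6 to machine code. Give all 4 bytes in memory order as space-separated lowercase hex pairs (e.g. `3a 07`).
2d 40 1d 80

line 5 (cmp): pack op=0xb:6|rd=1:2|rs=1:2|pad=0:6 = 0x2d40; big→ 2d 40
line 6 (sub): pack op=0x7:6|rd=1:2|rs=2:2|pad=0:6 = 0x1d80; big→ 1d 80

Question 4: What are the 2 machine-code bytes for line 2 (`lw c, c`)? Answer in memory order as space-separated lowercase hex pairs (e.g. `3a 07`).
line 2 (lw): pack op=0x20:6|rd=2:2|rs=2:2|pad=0:6 = 0x8280; big→ 82 80

82 80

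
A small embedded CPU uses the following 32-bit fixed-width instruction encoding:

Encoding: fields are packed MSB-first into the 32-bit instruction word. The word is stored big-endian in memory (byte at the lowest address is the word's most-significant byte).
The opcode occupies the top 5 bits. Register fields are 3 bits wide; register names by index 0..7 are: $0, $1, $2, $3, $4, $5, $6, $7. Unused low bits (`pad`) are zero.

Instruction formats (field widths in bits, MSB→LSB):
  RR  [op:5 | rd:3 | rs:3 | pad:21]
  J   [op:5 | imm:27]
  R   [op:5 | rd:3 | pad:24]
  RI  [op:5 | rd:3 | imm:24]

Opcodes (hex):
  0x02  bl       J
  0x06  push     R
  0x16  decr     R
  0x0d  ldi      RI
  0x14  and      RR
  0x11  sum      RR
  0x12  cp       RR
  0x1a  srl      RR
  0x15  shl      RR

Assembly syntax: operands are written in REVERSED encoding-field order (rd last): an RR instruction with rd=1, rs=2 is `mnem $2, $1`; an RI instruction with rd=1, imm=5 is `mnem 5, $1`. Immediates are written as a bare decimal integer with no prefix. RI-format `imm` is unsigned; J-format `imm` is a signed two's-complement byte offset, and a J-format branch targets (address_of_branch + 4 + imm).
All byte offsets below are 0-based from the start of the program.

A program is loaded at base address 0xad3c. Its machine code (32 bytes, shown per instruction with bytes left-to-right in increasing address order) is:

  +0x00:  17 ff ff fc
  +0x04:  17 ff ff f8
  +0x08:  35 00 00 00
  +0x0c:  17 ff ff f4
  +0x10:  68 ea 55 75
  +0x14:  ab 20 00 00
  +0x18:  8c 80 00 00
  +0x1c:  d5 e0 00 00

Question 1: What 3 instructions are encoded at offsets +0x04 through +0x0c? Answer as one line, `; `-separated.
[04] 17 ff ff f8 → 0x17fffff8
  opcode bits[31:27]=0x2: bl/J
  [26:0] imm=134217720 (s27→-8) = -8
[08] 35 00 00 00 → 0x35000000
  opcode bits[31:27]=0x6: push/R
  [26:24] rd=5 = $5
[0c] 17 ff ff f4 → 0x17fffff4
  opcode bits[31:27]=0x2: bl/J
  [26:0] imm=134217716 (s27→-12) = -12

bl -8; push $5; bl -12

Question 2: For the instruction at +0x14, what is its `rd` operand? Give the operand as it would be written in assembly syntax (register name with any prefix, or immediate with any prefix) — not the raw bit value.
[14] ab 20 00 00 → 0xab200000
  opcode bits[31:27]=0x15: shl/RR
  rd: (w>>24)&0x7=0x3 → $3
  rs: (w>>21)&0x7=0x1 → $1

$3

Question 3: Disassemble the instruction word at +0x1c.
[1c] d5 e0 00 00 → 0xd5e00000
  opcode bits[31:27]=0x1a: srl/RR
  rd@[26:24]=0x5 ⇒ $5
  rs@[23:21]=0x7 ⇒ $7

srl $7, $5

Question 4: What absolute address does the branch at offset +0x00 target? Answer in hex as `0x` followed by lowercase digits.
[00] 17 ff ff fc → 0x17fffffc
  top 5b → 0x2 → bl [J]
  imm: (w>>0)&0x7ffffff=0x7fffffc (s27→-4) → -4
  target = base 0xad3c + off 0x00 + 4 + imm -4 = 0xad3c

0xad3c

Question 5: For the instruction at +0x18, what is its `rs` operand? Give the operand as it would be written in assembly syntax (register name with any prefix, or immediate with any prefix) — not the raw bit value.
$4

[18] 8c 80 00 00 → 0x8c800000
  opcode bits[31:27]=0x11: sum/RR
  rd@[26:24]=0x4 ⇒ $4
  rs@[23:21]=0x4 ⇒ $4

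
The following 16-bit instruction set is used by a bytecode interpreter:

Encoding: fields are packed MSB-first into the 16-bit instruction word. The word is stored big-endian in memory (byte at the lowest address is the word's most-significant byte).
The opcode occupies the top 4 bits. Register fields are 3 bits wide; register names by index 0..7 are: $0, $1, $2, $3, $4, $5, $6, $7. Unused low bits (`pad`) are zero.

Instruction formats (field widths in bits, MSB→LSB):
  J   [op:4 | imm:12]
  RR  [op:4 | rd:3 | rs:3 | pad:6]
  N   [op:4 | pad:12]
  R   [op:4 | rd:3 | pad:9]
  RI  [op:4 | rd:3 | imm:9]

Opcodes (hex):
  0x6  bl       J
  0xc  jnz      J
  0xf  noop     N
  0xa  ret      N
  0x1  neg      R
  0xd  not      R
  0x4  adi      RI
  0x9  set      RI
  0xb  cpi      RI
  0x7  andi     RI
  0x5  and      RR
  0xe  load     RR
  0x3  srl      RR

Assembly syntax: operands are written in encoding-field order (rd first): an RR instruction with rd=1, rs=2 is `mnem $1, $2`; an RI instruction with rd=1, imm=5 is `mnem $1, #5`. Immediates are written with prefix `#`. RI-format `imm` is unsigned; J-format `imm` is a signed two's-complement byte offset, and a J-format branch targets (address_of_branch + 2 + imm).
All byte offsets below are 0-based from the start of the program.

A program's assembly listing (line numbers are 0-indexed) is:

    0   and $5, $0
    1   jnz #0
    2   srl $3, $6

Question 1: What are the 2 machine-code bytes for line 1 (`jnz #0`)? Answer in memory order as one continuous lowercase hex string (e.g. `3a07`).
c000

1. jnz fields op=0xc:4|imm=0:12 → word c000h → c0 00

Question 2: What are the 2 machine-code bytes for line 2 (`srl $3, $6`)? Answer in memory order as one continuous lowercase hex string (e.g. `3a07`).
line 2 (srl): pack op=0x3:4|rd=3:3|rs=6:3|pad=0:6 = 0x3780; big→ 37 80

3780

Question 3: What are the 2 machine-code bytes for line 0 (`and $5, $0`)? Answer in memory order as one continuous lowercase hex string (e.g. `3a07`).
0. and fields op=0x5:4|rd=5:3|rs=0:3|pad=0:6 → word 5a00h → 5a 00

5a00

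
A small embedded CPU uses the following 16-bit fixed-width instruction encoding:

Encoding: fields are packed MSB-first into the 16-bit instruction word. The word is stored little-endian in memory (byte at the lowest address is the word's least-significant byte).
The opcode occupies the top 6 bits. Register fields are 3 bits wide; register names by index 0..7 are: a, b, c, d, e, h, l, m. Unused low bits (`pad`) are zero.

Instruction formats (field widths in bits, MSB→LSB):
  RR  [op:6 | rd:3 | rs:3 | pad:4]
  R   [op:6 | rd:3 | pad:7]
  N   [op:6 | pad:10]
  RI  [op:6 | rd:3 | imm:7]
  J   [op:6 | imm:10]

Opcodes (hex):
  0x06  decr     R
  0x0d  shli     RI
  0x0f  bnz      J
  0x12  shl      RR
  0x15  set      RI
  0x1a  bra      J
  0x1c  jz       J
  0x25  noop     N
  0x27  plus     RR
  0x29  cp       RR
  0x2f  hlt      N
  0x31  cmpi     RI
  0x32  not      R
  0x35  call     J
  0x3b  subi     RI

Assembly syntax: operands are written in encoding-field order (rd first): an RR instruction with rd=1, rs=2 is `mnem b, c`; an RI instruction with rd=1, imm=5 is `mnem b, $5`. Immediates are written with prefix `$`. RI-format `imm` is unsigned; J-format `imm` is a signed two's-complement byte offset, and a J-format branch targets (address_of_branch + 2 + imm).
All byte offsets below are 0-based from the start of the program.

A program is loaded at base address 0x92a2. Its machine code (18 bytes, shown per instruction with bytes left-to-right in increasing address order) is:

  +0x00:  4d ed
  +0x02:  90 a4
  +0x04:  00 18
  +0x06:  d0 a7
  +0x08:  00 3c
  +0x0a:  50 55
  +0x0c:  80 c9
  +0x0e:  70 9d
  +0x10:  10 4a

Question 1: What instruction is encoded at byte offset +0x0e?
@+0e  little-endian(70 9d) = 0x9d70
  opcode bits[15:10]=0x27: plus/RR
  rd: (w>>7)&0x7=0x2 → c
  rs: (w>>4)&0x7=0x7 → m

plus c, m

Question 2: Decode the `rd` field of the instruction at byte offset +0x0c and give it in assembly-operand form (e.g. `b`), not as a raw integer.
+0x0c: 80 c9 ⇒ word 0xc980 (little)
  opcode bits[15:10]=0x32: not/R
  rd: (w>>7)&0x7=0x3 → d

d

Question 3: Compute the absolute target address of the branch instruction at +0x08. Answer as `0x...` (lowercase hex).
0x92ac

off 0x08: read 00 3c as little → 0x3c00
  opcode bits[15:10]=0xf: bnz/J
  imm: (w>>0)&0x3ff=0x0 → $0
  target = base 0x92a2 + off 0x08 + 2 + imm 0 = 0x92ac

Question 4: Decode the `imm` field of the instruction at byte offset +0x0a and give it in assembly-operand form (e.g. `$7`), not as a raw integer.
[0a] 50 55 → 0x5550
  opcode bits[15:10]=0x15: set/RI
  [9:7] rd=2 = c
  [6:0] imm=80 = $80

$80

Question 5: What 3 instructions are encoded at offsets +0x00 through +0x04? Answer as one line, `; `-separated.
subi c, $77; cp b, b; decr a

[00] 4d ed → 0xed4d
  op=0xed4d>>10=0x3b ⇒ subi (RI)
  [9:7] rd=2 = c
  [6:0] imm=77 = $77
[02] 90 a4 → 0xa490
  op=0xa490>>10=0x29 ⇒ cp (RR)
  [9:7] rd=1 = b
  [6:4] rs=1 = b
[04] 00 18 → 0x1800
  op=0x1800>>10=0x6 ⇒ decr (R)
  [9:7] rd=0 = a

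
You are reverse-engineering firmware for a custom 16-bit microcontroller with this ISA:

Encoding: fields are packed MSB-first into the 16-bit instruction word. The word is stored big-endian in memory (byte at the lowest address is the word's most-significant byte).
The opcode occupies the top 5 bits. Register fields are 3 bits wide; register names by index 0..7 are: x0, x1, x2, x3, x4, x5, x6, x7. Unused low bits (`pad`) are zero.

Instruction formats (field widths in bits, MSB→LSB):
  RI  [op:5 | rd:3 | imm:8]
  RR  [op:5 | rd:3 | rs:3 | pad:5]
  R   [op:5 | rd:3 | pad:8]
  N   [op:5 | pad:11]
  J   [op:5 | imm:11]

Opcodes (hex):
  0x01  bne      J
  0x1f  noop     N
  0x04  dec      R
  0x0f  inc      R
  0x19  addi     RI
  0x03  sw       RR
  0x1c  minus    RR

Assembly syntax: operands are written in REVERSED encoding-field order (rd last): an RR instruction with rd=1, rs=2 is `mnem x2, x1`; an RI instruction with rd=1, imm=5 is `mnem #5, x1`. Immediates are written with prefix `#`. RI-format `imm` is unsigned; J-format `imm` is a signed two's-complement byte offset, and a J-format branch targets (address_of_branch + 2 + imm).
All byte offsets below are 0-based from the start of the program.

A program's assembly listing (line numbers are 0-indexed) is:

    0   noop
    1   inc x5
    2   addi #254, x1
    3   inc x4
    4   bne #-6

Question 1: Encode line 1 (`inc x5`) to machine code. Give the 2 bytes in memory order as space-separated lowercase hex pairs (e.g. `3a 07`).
7d 00

1. inc fields op=0xf:5|rd=5:3|pad=0:8 → word 7d00h → 7d 00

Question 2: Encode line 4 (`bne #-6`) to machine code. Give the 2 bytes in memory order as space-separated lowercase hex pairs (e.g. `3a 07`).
line 4 (bne): pack op=0x1:5|imm=-6:11 = 0x0ffa; big→ 0f fa

0f fa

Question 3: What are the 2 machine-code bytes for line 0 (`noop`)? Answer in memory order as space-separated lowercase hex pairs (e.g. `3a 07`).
L0: noop op=0x1f:5|pad=0:11 ⇒ 0xf800 ⇒ big f8 00

f8 00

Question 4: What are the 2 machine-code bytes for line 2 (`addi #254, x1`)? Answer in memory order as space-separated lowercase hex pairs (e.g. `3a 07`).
2. addi fields op=0x19:5|rd=1:3|imm=254:8 → word c9feh → c9 fe

c9 fe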